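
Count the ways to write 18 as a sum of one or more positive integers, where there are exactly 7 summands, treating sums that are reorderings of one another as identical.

There are too many to list fully; the first 12 (by largest part) are:
12 + 1 + 1 + 1 + 1 + 1 + 1
11 + 2 + 1 + 1 + 1 + 1 + 1
10 + 3 + 1 + 1 + 1 + 1 + 1
10 + 2 + 2 + 1 + 1 + 1 + 1
9 + 4 + 1 + 1 + 1 + 1 + 1
9 + 3 + 2 + 1 + 1 + 1 + 1
9 + 2 + 2 + 2 + 1 + 1 + 1
8 + 5 + 1 + 1 + 1 + 1 + 1
8 + 4 + 2 + 1 + 1 + 1 + 1
8 + 3 + 3 + 1 + 1 + 1 + 1
8 + 3 + 2 + 2 + 1 + 1 + 1
8 + 2 + 2 + 2 + 2 + 1 + 1
…and 37 more, for 49 total.

49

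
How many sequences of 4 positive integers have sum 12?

165

By stars and bars with positive parts, the count is C(11,3) = 165.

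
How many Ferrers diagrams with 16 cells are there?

Direct enumeration gives 231 partitions.

231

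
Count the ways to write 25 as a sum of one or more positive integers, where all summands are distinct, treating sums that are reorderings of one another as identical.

Direct enumeration gives 142 partitions.

142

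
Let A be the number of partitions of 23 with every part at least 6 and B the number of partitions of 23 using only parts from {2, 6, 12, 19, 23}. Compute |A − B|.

Partitions of 23 with every part at least 6: 12.
Partitions of 23 using only parts from {2, 6, 12, 19, 23}: 2.
|12 − 2| = 10.

10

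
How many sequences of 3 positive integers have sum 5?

6

By stars and bars with positive parts, the count is C(4,2) = 6.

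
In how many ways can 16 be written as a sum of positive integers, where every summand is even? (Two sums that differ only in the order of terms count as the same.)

They are:
16
14 + 2
12 + 4
12 + 2 + 2
10 + 6
10 + 4 + 2
10 + 2 + 2 + 2
8 + 8
8 + 6 + 2
8 + 4 + 4
8 + 4 + 2 + 2
8 + 2 + 2 + 2 + 2
6 + 6 + 4
6 + 6 + 2 + 2
6 + 4 + 4 + 2
6 + 4 + 2 + 2 + 2
6 + 2 + 2 + 2 + 2 + 2
4 + 4 + 4 + 4
4 + 4 + 4 + 2 + 2
4 + 4 + 2 + 2 + 2 + 2
4 + 2 + 2 + 2 + 2 + 2 + 2
2 + 2 + 2 + 2 + 2 + 2 + 2 + 2
That's 22 in total.

22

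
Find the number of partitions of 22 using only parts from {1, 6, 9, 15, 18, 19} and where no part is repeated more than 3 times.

They are:
19, 1, 1, 1
15, 6, 1
9, 6, 6, 1

3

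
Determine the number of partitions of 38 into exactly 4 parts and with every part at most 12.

23

Listing the qualifying partitions of 38:
12 + 12 + 12 + 2
12 + 12 + 11 + 3
12 + 12 + 10 + 4
12 + 12 + 9 + 5
12 + 12 + 8 + 6
12 + 12 + 7 + 7
12 + 11 + 11 + 4
12 + 11 + 10 + 5
12 + 11 + 9 + 6
12 + 11 + 8 + 7
12 + 10 + 10 + 6
12 + 10 + 9 + 7
12 + 10 + 8 + 8
12 + 9 + 9 + 8
11 + 11 + 11 + 5
11 + 11 + 10 + 6
11 + 11 + 9 + 7
11 + 11 + 8 + 8
11 + 10 + 10 + 7
11 + 10 + 9 + 8
11 + 9 + 9 + 9
10 + 10 + 10 + 8
10 + 10 + 9 + 9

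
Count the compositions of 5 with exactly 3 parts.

6

Place 2 bars in the 4 internal gaps of a row of 5 dots: C(4,2) = 6.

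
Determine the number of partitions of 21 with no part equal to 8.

691

A full systematic count gives 691.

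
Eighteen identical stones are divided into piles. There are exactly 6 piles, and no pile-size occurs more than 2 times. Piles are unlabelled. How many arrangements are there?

Enumerating:
1,1,2,2,3,9
1,1,2,2,4,8
1,1,2,3,3,8
1,1,2,2,5,7
1,1,2,3,4,7
1,2,2,3,3,7
1,1,2,2,6,6
1,1,2,3,5,6
1,1,2,4,4,6
1,1,3,3,4,6
1,2,2,3,4,6
1,1,2,4,5,5
1,1,3,3,5,5
1,2,2,3,5,5
1,1,3,4,4,5
1,2,2,4,4,5
1,2,3,3,4,5
2,2,3,3,4,4

18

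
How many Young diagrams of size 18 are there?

385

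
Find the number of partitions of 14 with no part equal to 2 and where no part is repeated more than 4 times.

There are too many to list fully; the first 12 (by largest part) are:
14
13 + 1
12 + 1 + 1
11 + 3
11 + 1 + 1 + 1
10 + 4
10 + 3 + 1
10 + 1 + 1 + 1 + 1
9 + 5
9 + 4 + 1
9 + 3 + 1 + 1
8 + 6
…and 31 more, for 43 total.

43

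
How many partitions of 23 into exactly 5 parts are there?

141

Direct enumeration gives 141 partitions.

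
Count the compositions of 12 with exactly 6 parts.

462

By stars and bars with positive parts, the count is C(11,5) = 462.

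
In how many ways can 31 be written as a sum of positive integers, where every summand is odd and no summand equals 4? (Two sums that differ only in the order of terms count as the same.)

Counting exhaustively, 340 partitions satisfy the conditions.

340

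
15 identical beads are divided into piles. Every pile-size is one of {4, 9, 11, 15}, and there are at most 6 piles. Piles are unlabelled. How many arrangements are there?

2

They are:
15
4+11
Counting gives 2.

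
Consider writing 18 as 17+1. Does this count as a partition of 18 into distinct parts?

Yes

The parts sum to 18, and the condition 'all summands are distinct' holds.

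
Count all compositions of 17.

The number of compositions of n is 2^(n−1); here 2^16 = 65536.

65536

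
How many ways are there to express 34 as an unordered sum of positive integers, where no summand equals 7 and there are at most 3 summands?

100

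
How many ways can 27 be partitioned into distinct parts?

192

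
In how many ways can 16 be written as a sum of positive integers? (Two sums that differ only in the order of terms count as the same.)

A full systematic count gives 231.

231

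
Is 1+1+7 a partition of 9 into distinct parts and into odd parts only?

The parts sum to 9, and the condition 'all summands are distinct' is violated.

No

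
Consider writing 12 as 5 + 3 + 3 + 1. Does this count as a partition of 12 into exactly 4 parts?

The parts sum to 12, and the condition 'there are exactly 4 summands' holds.

Yes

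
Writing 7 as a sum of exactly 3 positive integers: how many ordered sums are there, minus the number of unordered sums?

11

Compositions: C(6,2) = 15.
Partitions of 7 into exactly 3 parts: 4.
Difference: 15 − 4 = 11.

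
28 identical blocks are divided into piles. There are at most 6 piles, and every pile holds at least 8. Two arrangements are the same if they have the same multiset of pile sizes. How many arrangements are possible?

Enumerating:
28
20,8
19,9
18,10
17,11
16,12
15,13
14,14
12,8,8
11,9,8
10,10,8
10,9,9

12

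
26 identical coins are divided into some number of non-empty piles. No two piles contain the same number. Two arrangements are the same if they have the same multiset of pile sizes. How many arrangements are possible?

165

Counting exhaustively, 165 partitions satisfy the conditions.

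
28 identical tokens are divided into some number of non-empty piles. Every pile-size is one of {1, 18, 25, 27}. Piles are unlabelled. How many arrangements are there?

4

Listing the qualifying partitions of 28:
27 + 1
25 + 1 + 1 + 1
18 + 1 + 1 + 1 + 1 + 1 + 1 + 1 + 1 + 1 + 1
1 + 1 + 1 + 1 + 1 + 1 + 1 + 1 + 1 + 1 + 1 + 1 + 1 + 1 + 1 + 1 + 1 + 1 + 1 + 1 + 1 + 1 + 1 + 1 + 1 + 1 + 1 + 1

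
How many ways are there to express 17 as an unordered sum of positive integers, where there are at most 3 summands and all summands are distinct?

They are:
17
16+1
15+2
14+3
14+2+1
13+4
13+3+1
12+5
12+4+1
12+3+2
11+6
11+5+1
11+4+2
10+7
10+6+1
10+5+2
10+4+3
9+8
9+7+1
9+6+2
9+5+3
8+7+2
8+6+3
8+5+4
7+6+4

25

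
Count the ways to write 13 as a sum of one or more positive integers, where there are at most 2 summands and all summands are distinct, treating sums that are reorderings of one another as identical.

Enumerating:
13
12, 1
11, 2
10, 3
9, 4
8, 5
7, 6

7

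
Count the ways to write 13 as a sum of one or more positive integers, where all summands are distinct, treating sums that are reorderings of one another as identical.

Enumerating:
13
12, 1
11, 2
10, 3
10, 2, 1
9, 4
9, 3, 1
8, 5
8, 4, 1
8, 3, 2
7, 6
7, 5, 1
7, 4, 2
7, 3, 2, 1
6, 5, 2
6, 4, 3
6, 4, 2, 1
5, 4, 3, 1

18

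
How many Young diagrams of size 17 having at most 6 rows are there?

There are 163 such partitions.

163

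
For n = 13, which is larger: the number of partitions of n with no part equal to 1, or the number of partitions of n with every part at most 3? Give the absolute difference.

3

Partitions of 13 with no part equal to 1: 24.
Partitions of 13 with every part at most 3: 21.
|24 − 21| = 3.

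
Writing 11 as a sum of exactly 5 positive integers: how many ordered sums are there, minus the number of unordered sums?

200

Ordered (compositions into 5 parts): C(10,4) = 210.
Partitions of 11 into exactly 5 parts: 10.
Difference: 210 − 10 = 200.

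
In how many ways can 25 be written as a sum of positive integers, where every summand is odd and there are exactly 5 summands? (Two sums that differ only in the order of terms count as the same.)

30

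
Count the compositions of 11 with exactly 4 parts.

Equivalently, choose which 3 of the 10 gaps become plus signs: C(10,3) = 120.

120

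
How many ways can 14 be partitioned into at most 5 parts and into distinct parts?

The partitions of 14 that satisfy the conditions:
14
13, 1
12, 2
11, 3
11, 2, 1
10, 4
10, 3, 1
9, 5
9, 4, 1
9, 3, 2
8, 6
8, 5, 1
8, 4, 2
8, 3, 2, 1
7, 6, 1
7, 5, 2
7, 4, 3
7, 4, 2, 1
6, 5, 3
6, 5, 2, 1
6, 4, 3, 1
5, 4, 3, 2
That's 22 in total.

22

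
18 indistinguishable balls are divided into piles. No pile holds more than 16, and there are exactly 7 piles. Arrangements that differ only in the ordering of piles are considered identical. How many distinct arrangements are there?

49

There are too many to list fully; the first 12 (by largest part) are:
12+1+1+1+1+1+1
11+2+1+1+1+1+1
10+3+1+1+1+1+1
10+2+2+1+1+1+1
9+4+1+1+1+1+1
9+3+2+1+1+1+1
9+2+2+2+1+1+1
8+5+1+1+1+1+1
8+4+2+1+1+1+1
8+3+3+1+1+1+1
8+3+2+2+1+1+1
8+2+2+2+2+1+1
…and 37 more, for 49 total.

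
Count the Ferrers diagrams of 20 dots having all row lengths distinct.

64

There are too many to list fully; the first 12 (by largest part) are:
20
19+1
18+2
17+3
17+2+1
16+4
16+3+1
15+5
15+4+1
15+3+2
14+6
14+5+1
…and 52 more, for 64 total.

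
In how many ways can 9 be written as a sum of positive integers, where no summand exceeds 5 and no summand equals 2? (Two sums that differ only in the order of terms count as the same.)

10

Enumerating:
5, 4
5, 3, 1
5, 1, 1, 1, 1
4, 4, 1
4, 3, 1, 1
4, 1, 1, 1, 1, 1
3, 3, 3
3, 3, 1, 1, 1
3, 1, 1, 1, 1, 1, 1
1, 1, 1, 1, 1, 1, 1, 1, 1
Counting gives 10.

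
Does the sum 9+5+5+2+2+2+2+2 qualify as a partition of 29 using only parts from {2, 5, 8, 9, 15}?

Yes

The parts sum to 29, and the condition 'each summand belongs to {2, 5, 8, 9, 15}' holds.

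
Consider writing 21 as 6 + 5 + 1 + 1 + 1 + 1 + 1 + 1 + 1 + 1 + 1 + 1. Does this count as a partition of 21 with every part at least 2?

The parts sum to 21, and the condition 'every summand is at least 2' is violated.

No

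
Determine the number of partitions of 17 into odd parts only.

38

A partial list (first 12 by largest part):
17
15+1+1
13+3+1
13+1+1+1+1
11+5+1
11+3+3
11+3+1+1+1
11+1+1+1+1+1+1
9+7+1
9+5+3
9+5+1+1+1
9+3+3+1+1
…and 26 more, for 38 total.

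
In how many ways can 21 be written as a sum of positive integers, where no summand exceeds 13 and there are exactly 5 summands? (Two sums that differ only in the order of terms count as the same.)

Counting exhaustively, 94 partitions satisfy the conditions.

94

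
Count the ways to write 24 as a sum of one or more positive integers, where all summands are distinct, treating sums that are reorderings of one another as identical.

Counting exhaustively, 122 partitions satisfy the conditions.

122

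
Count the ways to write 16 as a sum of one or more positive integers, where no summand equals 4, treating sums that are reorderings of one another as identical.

154

There are 154 such partitions.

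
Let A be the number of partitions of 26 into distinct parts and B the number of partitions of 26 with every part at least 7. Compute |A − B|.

152

Partitions of 26 into distinct parts: 165.
Partitions of 26 with every part at least 7: 13.
|165 − 13| = 152.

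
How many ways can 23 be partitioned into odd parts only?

Direct enumeration gives 104 partitions.

104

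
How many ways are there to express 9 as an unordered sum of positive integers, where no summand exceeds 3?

They are:
3 + 3 + 3
1 + 2 + 3 + 3
1 + 1 + 1 + 3 + 3
2 + 2 + 2 + 3
1 + 1 + 2 + 2 + 3
1 + 1 + 1 + 1 + 2 + 3
1 + 1 + 1 + 1 + 1 + 1 + 3
1 + 2 + 2 + 2 + 2
1 + 1 + 1 + 2 + 2 + 2
1 + 1 + 1 + 1 + 1 + 2 + 2
1 + 1 + 1 + 1 + 1 + 1 + 1 + 2
1 + 1 + 1 + 1 + 1 + 1 + 1 + 1 + 1

12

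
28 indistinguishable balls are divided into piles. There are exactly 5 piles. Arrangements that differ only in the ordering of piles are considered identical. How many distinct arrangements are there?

Counting exhaustively, 291 partitions satisfy the conditions.

291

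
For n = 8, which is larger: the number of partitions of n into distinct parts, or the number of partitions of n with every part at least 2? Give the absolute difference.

1

Partitions of 8 into distinct parts: 6.
Partitions of 8 with every part at least 2: 7.
|6 − 7| = 1.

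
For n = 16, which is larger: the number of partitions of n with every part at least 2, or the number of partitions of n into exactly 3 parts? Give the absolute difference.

34

Partitions of 16 with every part at least 2: 55.
Partitions of 16 into exactly 3 parts: 21.
|55 − 21| = 34.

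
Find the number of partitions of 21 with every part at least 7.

Listing the qualifying partitions of 21:
21
14+7
13+8
12+9
11+10
7+7+7
That's 6 in total.

6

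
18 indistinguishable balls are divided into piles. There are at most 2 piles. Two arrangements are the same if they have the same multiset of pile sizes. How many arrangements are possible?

10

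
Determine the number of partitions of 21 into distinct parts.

Direct enumeration gives 76 partitions.

76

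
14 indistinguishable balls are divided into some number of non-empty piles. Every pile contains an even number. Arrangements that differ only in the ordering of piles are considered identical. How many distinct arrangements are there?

15

The partitions of 14 that satisfy the conditions:
14
12 + 2
10 + 4
10 + 2 + 2
8 + 6
8 + 4 + 2
8 + 2 + 2 + 2
6 + 6 + 2
6 + 4 + 4
6 + 4 + 2 + 2
6 + 2 + 2 + 2 + 2
4 + 4 + 4 + 2
4 + 4 + 2 + 2 + 2
4 + 2 + 2 + 2 + 2 + 2
2 + 2 + 2 + 2 + 2 + 2 + 2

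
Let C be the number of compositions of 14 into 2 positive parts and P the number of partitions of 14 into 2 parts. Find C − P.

Ordered (compositions into 2 parts): C(13,1) = 13.
Unordered (partitions into 2 parts): 7.
Difference: 13 − 7 = 6.

6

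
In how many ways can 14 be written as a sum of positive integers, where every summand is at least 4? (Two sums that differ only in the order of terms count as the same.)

The partitions of 14 that satisfy the conditions:
14
10,4
9,5
8,6
7,7
6,4,4
5,5,4
Counting gives 7.

7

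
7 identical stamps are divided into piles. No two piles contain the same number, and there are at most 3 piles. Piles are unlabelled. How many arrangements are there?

5

The partitions of 7 that satisfy the conditions:
7
6+1
5+2
4+3
4+2+1
That's 5 in total.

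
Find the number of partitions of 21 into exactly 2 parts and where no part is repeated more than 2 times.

The partitions of 21 that satisfy the conditions:
1,20
2,19
3,18
4,17
5,16
6,15
7,14
8,13
9,12
10,11
Counting gives 10.

10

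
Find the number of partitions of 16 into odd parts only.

32

A partial list (first 12 by largest part):
1, 15
3, 13
1, 1, 1, 13
5, 11
1, 1, 3, 11
1, 1, 1, 1, 1, 11
7, 9
1, 1, 5, 9
1, 3, 3, 9
1, 1, 1, 1, 3, 9
1, 1, 1, 1, 1, 1, 1, 9
1, 1, 7, 7
…and 20 more, for 32 total.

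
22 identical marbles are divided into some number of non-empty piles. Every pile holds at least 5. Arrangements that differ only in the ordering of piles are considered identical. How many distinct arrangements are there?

18

The partitions of 22 that satisfy the conditions:
22
17,5
16,6
15,7
14,8
13,9
12,10
12,5,5
11,11
11,6,5
10,7,5
10,6,6
9,8,5
9,7,6
8,8,6
8,7,7
7,5,5,5
6,6,5,5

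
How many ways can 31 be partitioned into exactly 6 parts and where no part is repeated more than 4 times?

606

Enumerating by decreasing first part gives 606 partitions in all.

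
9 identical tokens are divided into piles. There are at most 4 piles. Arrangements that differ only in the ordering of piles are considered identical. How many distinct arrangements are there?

18

They are:
9
8,1
7,2
7,1,1
6,3
6,2,1
6,1,1,1
5,4
5,3,1
5,2,2
5,2,1,1
4,4,1
4,3,2
4,3,1,1
4,2,2,1
3,3,3
3,3,2,1
3,2,2,2
That's 18 in total.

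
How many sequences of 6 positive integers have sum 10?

126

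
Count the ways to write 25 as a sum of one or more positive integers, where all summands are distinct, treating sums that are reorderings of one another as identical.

Counting exhaustively, 142 partitions satisfy the conditions.

142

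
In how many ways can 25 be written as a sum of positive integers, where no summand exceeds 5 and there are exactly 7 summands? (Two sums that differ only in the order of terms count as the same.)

19

They are:
5 + 5 + 5 + 5 + 3 + 1 + 1
5 + 5 + 5 + 5 + 2 + 2 + 1
5 + 5 + 5 + 4 + 4 + 1 + 1
5 + 5 + 5 + 4 + 3 + 2 + 1
5 + 5 + 5 + 4 + 2 + 2 + 2
5 + 5 + 5 + 3 + 3 + 3 + 1
5 + 5 + 5 + 3 + 3 + 2 + 2
5 + 5 + 4 + 4 + 4 + 2 + 1
5 + 5 + 4 + 4 + 3 + 3 + 1
5 + 5 + 4 + 4 + 3 + 2 + 2
5 + 5 + 4 + 3 + 3 + 3 + 2
5 + 5 + 3 + 3 + 3 + 3 + 3
5 + 4 + 4 + 4 + 4 + 3 + 1
5 + 4 + 4 + 4 + 4 + 2 + 2
5 + 4 + 4 + 4 + 3 + 3 + 2
5 + 4 + 4 + 3 + 3 + 3 + 3
4 + 4 + 4 + 4 + 4 + 4 + 1
4 + 4 + 4 + 4 + 4 + 3 + 2
4 + 4 + 4 + 4 + 3 + 3 + 3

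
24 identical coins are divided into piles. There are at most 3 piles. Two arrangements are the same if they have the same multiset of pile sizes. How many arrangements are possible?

A partial list (first 12 by largest part):
24
23 + 1
22 + 2
22 + 1 + 1
21 + 3
21 + 2 + 1
20 + 4
20 + 3 + 1
20 + 2 + 2
19 + 5
19 + 4 + 1
19 + 3 + 2
…and 49 more, for 61 total.

61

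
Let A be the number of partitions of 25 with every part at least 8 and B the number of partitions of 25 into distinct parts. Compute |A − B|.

135

Partitions of 25 with every part at least 8: 7.
Partitions of 25 into distinct parts: 142.
|7 − 142| = 135.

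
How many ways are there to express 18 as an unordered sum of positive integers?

There are 385 such partitions.

385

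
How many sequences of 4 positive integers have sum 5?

4

A composition of 5 into 4 positive parts is chosen by placing 3 dividers among the 4 gaps between 5 units: C(4,3) = 4.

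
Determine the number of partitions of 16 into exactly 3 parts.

Listing the qualifying partitions of 16:
14,1,1
13,2,1
12,3,1
12,2,2
11,4,1
11,3,2
10,5,1
10,4,2
10,3,3
9,6,1
9,5,2
9,4,3
8,7,1
8,6,2
8,5,3
8,4,4
7,7,2
7,6,3
7,5,4
6,6,4
6,5,5

21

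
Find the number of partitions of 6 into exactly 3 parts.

3

Listing the qualifying partitions of 6:
4, 1, 1
3, 2, 1
2, 2, 2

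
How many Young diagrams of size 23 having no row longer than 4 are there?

150

A full systematic count gives 150.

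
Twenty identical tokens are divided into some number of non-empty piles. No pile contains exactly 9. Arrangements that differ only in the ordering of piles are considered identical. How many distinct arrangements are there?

571

Systematic enumeration (by largest part, then next-largest, …) yields 571.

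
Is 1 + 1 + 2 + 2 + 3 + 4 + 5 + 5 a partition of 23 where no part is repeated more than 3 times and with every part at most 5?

Yes

The parts sum to 23, and the condition 'no summand is used more than 3 times' holds; the condition 'no summand exceeds 5' holds.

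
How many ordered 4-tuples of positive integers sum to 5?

Place 3 bars in the 4 internal gaps of a row of 5 dots: C(4,3) = 4.

4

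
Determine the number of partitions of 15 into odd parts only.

27

There are too many to list fully; the first 12 (by largest part) are:
15
13+1+1
11+3+1
11+1+1+1+1
9+5+1
9+3+3
9+3+1+1+1
9+1+1+1+1+1+1
7+7+1
7+5+3
7+5+1+1+1
7+3+3+1+1
…and 15 more, for 27 total.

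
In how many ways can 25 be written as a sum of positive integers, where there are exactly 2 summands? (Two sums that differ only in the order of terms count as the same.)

Enumerating:
24+1
23+2
22+3
21+4
20+5
19+6
18+7
17+8
16+9
15+10
14+11
13+12

12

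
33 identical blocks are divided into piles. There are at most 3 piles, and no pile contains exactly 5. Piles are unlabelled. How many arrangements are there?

Direct enumeration gives 93 partitions.

93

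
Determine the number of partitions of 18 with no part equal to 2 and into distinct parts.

27

A partial list (first 12 by largest part):
18
17, 1
15, 3
14, 4
14, 3, 1
13, 5
13, 4, 1
12, 6
12, 5, 1
11, 7
11, 6, 1
11, 4, 3
…and 15 more, for 27 total.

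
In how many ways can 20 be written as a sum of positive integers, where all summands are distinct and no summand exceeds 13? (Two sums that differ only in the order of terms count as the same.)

A partial list (first 12 by largest part):
13,7
13,6,1
13,5,2
13,4,3
13,4,2,1
12,8
12,7,1
12,6,2
12,5,3
12,5,2,1
12,4,3,1
11,9
…and 38 more, for 50 total.

50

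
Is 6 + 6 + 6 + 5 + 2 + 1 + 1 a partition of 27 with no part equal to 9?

Yes

The parts sum to 27, and the condition 'no summand equals 9' holds.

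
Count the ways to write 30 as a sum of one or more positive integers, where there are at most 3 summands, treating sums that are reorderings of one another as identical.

91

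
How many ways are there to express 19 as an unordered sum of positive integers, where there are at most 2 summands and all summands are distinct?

10

The partitions of 19 that satisfy the conditions:
19
18 + 1
17 + 2
16 + 3
15 + 4
14 + 5
13 + 6
12 + 7
11 + 8
10 + 9
That's 10 in total.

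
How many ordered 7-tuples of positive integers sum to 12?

By stars and bars with positive parts, the count is C(11,6) = 462.

462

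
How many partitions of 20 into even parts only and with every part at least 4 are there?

12

The partitions of 20 that satisfy the conditions:
20
16 + 4
14 + 6
12 + 8
12 + 4 + 4
10 + 10
10 + 6 + 4
8 + 8 + 4
8 + 6 + 6
8 + 4 + 4 + 4
6 + 6 + 4 + 4
4 + 4 + 4 + 4 + 4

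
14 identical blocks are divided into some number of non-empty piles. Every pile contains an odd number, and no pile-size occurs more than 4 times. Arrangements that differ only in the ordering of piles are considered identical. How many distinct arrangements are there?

14

They are:
1+13
3+11
1+1+1+11
5+9
1+1+3+9
7+7
1+1+5+7
1+3+3+7
1+1+1+1+3+7
1+3+5+5
1+1+1+1+5+5
3+3+3+5
1+1+1+3+3+5
1+1+3+3+3+3
That's 14 in total.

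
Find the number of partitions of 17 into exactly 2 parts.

8

The partitions of 17 that satisfy the conditions:
16, 1
15, 2
14, 3
13, 4
12, 5
11, 6
10, 7
9, 8
Counting gives 8.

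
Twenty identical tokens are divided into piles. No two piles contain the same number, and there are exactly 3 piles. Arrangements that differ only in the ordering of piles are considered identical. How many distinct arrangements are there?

Enumerating:
17,2,1
16,3,1
15,4,1
15,3,2
14,5,1
14,4,2
13,6,1
13,5,2
13,4,3
12,7,1
12,6,2
12,5,3
11,8,1
11,7,2
11,6,3
11,5,4
10,9,1
10,8,2
10,7,3
10,6,4
9,8,3
9,7,4
9,6,5
8,7,5
That's 24 in total.

24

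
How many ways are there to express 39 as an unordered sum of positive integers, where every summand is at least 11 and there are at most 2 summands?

The partitions of 39 that satisfy the conditions:
39
28+11
27+12
26+13
25+14
24+15
23+16
22+17
21+18
20+19

10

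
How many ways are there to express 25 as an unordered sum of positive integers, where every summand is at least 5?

A partial list (first 12 by largest part):
25
5, 20
6, 19
7, 18
8, 17
9, 16
10, 15
5, 5, 15
11, 14
5, 6, 14
12, 13
5, 7, 13
…and 18 more, for 30 total.

30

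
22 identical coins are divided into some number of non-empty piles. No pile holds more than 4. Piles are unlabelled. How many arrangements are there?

Systematic enumeration (by largest part, then next-largest, …) yields 136.

136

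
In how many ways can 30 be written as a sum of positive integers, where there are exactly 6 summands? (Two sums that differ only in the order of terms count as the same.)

532

Systematic enumeration (by largest part, then next-largest, …) yields 532.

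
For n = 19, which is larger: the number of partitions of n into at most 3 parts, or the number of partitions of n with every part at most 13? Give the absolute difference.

Partitions of 19 into at most 3 parts: 40.
Partitions of 19 with every part at most 13: 471.
|40 − 471| = 431.

431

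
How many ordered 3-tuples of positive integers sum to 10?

36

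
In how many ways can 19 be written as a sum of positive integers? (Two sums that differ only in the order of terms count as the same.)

Direct enumeration gives 490 partitions.

490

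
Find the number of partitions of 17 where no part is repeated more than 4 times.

205

A full systematic count gives 205.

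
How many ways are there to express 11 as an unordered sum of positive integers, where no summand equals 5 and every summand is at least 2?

10

Listing the qualifying partitions of 11:
11
9+2
8+3
7+4
7+2+2
6+3+2
4+4+3
4+3+2+2
3+3+3+2
3+2+2+2+2
That's 10 in total.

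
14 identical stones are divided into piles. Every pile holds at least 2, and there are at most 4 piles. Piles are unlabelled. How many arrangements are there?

A partial list (first 12 by largest part):
14
12,2
11,3
10,4
10,2,2
9,5
9,3,2
8,6
8,4,2
8,3,3
8,2,2,2
7,7
…and 14 more, for 26 total.

26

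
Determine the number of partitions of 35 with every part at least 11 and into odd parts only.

They are:
35
13, 11, 11
That's 2 in total.

2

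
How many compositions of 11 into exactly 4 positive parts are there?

By stars and bars with positive parts, the count is C(10,3) = 120.

120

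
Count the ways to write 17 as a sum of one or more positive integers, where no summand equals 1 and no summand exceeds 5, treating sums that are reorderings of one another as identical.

They are:
5, 5, 5, 2
5, 5, 4, 3
5, 5, 3, 2, 2
5, 4, 4, 4
5, 4, 4, 2, 2
5, 4, 3, 3, 2
5, 4, 2, 2, 2, 2
5, 3, 3, 3, 3
5, 3, 3, 2, 2, 2
5, 2, 2, 2, 2, 2, 2
4, 4, 4, 3, 2
4, 4, 3, 3, 3
4, 4, 3, 2, 2, 2
4, 3, 3, 3, 2, 2
4, 3, 2, 2, 2, 2, 2
3, 3, 3, 3, 3, 2
3, 3, 3, 2, 2, 2, 2
3, 2, 2, 2, 2, 2, 2, 2

18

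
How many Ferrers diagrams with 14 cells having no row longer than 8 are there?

116

A full systematic count gives 116.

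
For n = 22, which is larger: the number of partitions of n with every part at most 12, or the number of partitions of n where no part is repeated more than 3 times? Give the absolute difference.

421

Partitions of 22 with every part at most 12: 905.
Partitions of 22 where no part is repeated more than 3 times: 484.
|905 − 484| = 421.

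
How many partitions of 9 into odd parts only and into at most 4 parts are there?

4

Enumerating:
9
7, 1, 1
5, 3, 1
3, 3, 3
That's 4 in total.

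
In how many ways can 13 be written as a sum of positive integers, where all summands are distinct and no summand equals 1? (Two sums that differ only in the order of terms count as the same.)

10

The partitions of 13 that satisfy the conditions:
13
11, 2
10, 3
9, 4
8, 5
8, 3, 2
7, 6
7, 4, 2
6, 5, 2
6, 4, 3
That's 10 in total.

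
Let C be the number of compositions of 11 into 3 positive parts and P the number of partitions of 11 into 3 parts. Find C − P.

35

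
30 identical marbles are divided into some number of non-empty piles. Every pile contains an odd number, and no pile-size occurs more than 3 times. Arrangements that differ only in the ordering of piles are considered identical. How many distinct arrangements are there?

A full systematic count gives 100.

100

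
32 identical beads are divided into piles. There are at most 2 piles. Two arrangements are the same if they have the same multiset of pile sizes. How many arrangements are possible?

Enumerating:
32
31, 1
30, 2
29, 3
28, 4
27, 5
26, 6
25, 7
24, 8
23, 9
22, 10
21, 11
20, 12
19, 13
18, 14
17, 15
16, 16
That's 17 in total.

17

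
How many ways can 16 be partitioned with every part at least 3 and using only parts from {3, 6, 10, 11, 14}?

2

The partitions of 16 that satisfy the conditions:
6,10
3,3,10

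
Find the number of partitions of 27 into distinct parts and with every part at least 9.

6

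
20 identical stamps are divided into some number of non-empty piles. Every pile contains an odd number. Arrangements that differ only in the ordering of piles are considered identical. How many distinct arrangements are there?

There are too many to list fully; the first 12 (by largest part) are:
19, 1
17, 3
17, 1, 1, 1
15, 5
15, 3, 1, 1
15, 1, 1, 1, 1, 1
13, 7
13, 5, 1, 1
13, 3, 3, 1
13, 3, 1, 1, 1, 1
13, 1, 1, 1, 1, 1, 1, 1
11, 9
…and 52 more, for 64 total.

64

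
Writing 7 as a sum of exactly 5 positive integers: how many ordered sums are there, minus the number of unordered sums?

13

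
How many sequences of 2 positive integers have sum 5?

4

Equivalently, choose which 1 of the 4 gaps become plus signs: C(4,1) = 4.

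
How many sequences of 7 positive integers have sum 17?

8008

Place 6 bars in the 16 internal gaps of a row of 17 dots: C(16,6) = 8008.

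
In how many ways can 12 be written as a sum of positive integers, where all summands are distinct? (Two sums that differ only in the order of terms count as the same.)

15

Enumerating:
12
11+1
10+2
9+3
9+2+1
8+4
8+3+1
7+5
7+4+1
7+3+2
6+5+1
6+4+2
6+3+2+1
5+4+3
5+4+2+1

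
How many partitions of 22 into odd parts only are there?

There are 89 such partitions.

89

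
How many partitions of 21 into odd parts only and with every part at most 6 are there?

Listing the qualifying partitions of 21:
5, 5, 5, 5, 1
5, 5, 5, 3, 3
5, 5, 5, 3, 1, 1, 1
5, 5, 5, 1, 1, 1, 1, 1, 1
5, 5, 3, 3, 3, 1, 1
5, 5, 3, 3, 1, 1, 1, 1, 1
5, 5, 3, 1, 1, 1, 1, 1, 1, 1, 1
5, 5, 1, 1, 1, 1, 1, 1, 1, 1, 1, 1, 1
5, 3, 3, 3, 3, 3, 1
5, 3, 3, 3, 3, 1, 1, 1, 1
5, 3, 3, 3, 1, 1, 1, 1, 1, 1, 1
5, 3, 3, 1, 1, 1, 1, 1, 1, 1, 1, 1, 1
5, 3, 1, 1, 1, 1, 1, 1, 1, 1, 1, 1, 1, 1, 1
5, 1, 1, 1, 1, 1, 1, 1, 1, 1, 1, 1, 1, 1, 1, 1, 1
3, 3, 3, 3, 3, 3, 3
3, 3, 3, 3, 3, 3, 1, 1, 1
3, 3, 3, 3, 3, 1, 1, 1, 1, 1, 1
3, 3, 3, 3, 1, 1, 1, 1, 1, 1, 1, 1, 1
3, 3, 3, 1, 1, 1, 1, 1, 1, 1, 1, 1, 1, 1, 1
3, 3, 1, 1, 1, 1, 1, 1, 1, 1, 1, 1, 1, 1, 1, 1, 1
3, 1, 1, 1, 1, 1, 1, 1, 1, 1, 1, 1, 1, 1, 1, 1, 1, 1, 1
1, 1, 1, 1, 1, 1, 1, 1, 1, 1, 1, 1, 1, 1, 1, 1, 1, 1, 1, 1, 1

22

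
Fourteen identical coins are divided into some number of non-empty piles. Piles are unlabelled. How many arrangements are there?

135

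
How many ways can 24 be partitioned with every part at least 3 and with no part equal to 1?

There are 110 such partitions.

110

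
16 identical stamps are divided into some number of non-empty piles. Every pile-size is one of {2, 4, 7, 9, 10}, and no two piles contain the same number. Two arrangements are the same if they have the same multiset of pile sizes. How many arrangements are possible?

2

The partitions of 16 that satisfy the conditions:
10, 4, 2
9, 7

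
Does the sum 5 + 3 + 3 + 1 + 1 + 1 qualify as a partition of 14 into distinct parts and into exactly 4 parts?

No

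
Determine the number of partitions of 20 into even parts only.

A partial list (first 12 by largest part):
20
2+18
4+16
2+2+16
6+14
2+4+14
2+2+2+14
8+12
2+6+12
4+4+12
2+2+4+12
2+2+2+2+12
…and 30 more, for 42 total.

42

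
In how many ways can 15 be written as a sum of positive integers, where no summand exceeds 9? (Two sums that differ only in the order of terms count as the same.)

There are 157 such partitions.

157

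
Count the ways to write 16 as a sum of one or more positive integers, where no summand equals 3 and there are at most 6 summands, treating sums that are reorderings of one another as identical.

79

Enumerating by decreasing first part gives 79 partitions in all.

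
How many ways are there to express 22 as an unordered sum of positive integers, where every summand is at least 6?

11

Listing the qualifying partitions of 22:
22
16, 6
15, 7
14, 8
13, 9
12, 10
11, 11
10, 6, 6
9, 7, 6
8, 8, 6
8, 7, 7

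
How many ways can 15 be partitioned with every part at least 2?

41

There are too many to list fully; the first 12 (by largest part) are:
15
13, 2
12, 3
11, 4
11, 2, 2
10, 5
10, 3, 2
9, 6
9, 4, 2
9, 3, 3
9, 2, 2, 2
8, 7
…and 29 more, for 41 total.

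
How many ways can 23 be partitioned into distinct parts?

A full systematic count gives 104.

104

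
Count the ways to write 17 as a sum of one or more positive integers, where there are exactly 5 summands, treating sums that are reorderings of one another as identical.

47

There are too many to list fully; the first 12 (by largest part) are:
1 + 1 + 1 + 1 + 13
1 + 1 + 1 + 2 + 12
1 + 1 + 1 + 3 + 11
1 + 1 + 2 + 2 + 11
1 + 1 + 1 + 4 + 10
1 + 1 + 2 + 3 + 10
1 + 2 + 2 + 2 + 10
1 + 1 + 1 + 5 + 9
1 + 1 + 2 + 4 + 9
1 + 1 + 3 + 3 + 9
1 + 2 + 2 + 3 + 9
2 + 2 + 2 + 2 + 9
…and 35 more, for 47 total.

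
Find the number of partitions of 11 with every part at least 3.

6

Listing the qualifying partitions of 11:
11
8+3
7+4
6+5
5+3+3
4+4+3
Counting gives 6.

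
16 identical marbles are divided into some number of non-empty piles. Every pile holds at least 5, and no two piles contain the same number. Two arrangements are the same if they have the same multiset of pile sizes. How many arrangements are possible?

Enumerating:
16
5,11
6,10
7,9
That's 4 in total.

4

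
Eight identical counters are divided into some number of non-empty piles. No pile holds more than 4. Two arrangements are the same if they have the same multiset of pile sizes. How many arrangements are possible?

Listing the qualifying partitions of 8:
4, 4
4, 3, 1
4, 2, 2
4, 2, 1, 1
4, 1, 1, 1, 1
3, 3, 2
3, 3, 1, 1
3, 2, 2, 1
3, 2, 1, 1, 1
3, 1, 1, 1, 1, 1
2, 2, 2, 2
2, 2, 2, 1, 1
2, 2, 1, 1, 1, 1
2, 1, 1, 1, 1, 1, 1
1, 1, 1, 1, 1, 1, 1, 1

15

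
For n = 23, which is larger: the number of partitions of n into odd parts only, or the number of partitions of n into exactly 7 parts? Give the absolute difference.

60

Partitions of 23 into odd parts only: 104.
Partitions of 23 into exactly 7 parts: 164.
|104 − 164| = 60.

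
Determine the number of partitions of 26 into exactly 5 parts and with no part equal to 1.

101

Enumerating by decreasing first part gives 101 partitions in all.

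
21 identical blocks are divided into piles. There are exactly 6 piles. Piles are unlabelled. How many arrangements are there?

110

Systematic enumeration (by largest part, then next-largest, …) yields 110.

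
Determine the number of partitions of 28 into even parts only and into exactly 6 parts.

Enumerating:
18,2,2,2,2,2
16,4,2,2,2,2
14,6,2,2,2,2
14,4,4,2,2,2
12,8,2,2,2,2
12,6,4,2,2,2
12,4,4,4,2,2
10,10,2,2,2,2
10,8,4,2,2,2
10,6,6,2,2,2
10,6,4,4,2,2
10,4,4,4,4,2
8,8,6,2,2,2
8,8,4,4,2,2
8,6,6,4,2,2
8,6,4,4,4,2
8,4,4,4,4,4
6,6,6,6,2,2
6,6,6,4,4,2
6,6,4,4,4,4
Counting gives 20.

20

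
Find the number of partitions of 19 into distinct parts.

There are too many to list fully; the first 12 (by largest part) are:
19
18 + 1
17 + 2
16 + 3
16 + 2 + 1
15 + 4
15 + 3 + 1
14 + 5
14 + 4 + 1
14 + 3 + 2
13 + 6
13 + 5 + 1
…and 42 more, for 54 total.

54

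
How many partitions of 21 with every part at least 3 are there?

60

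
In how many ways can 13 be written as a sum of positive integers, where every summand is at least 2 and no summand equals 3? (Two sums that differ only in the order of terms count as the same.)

They are:
13
11,2
9,4
9,2,2
8,5
7,6
7,4,2
7,2,2,2
6,5,2
5,4,4
5,4,2,2
5,2,2,2,2

12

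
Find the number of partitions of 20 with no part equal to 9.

Enumerating by decreasing first part gives 571 partitions in all.

571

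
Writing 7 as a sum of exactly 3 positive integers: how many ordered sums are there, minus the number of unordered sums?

11

Compositions: C(6,2) = 15.
Unordered (partitions into 3 parts): 4.
Difference: 15 − 4 = 11.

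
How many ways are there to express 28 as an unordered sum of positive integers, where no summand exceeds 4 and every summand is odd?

They are:
3+3+3+3+3+3+3+3+3+1
3+3+3+3+3+3+3+3+1+1+1+1
3+3+3+3+3+3+3+1+1+1+1+1+1+1
3+3+3+3+3+3+1+1+1+1+1+1+1+1+1+1
3+3+3+3+3+1+1+1+1+1+1+1+1+1+1+1+1+1
3+3+3+3+1+1+1+1+1+1+1+1+1+1+1+1+1+1+1+1
3+3+3+1+1+1+1+1+1+1+1+1+1+1+1+1+1+1+1+1+1+1
3+3+1+1+1+1+1+1+1+1+1+1+1+1+1+1+1+1+1+1+1+1+1+1
3+1+1+1+1+1+1+1+1+1+1+1+1+1+1+1+1+1+1+1+1+1+1+1+1+1
1+1+1+1+1+1+1+1+1+1+1+1+1+1+1+1+1+1+1+1+1+1+1+1+1+1+1+1

10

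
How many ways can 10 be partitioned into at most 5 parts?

A partial list (first 12 by largest part):
10
9,1
8,2
8,1,1
7,3
7,2,1
7,1,1,1
6,4
6,3,1
6,2,2
6,2,1,1
6,1,1,1,1
…and 18 more, for 30 total.

30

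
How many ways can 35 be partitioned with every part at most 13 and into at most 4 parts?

There are too many to list fully; the first 12 (by largest part) are:
9,13,13
1,8,13,13
2,7,13,13
3,6,13,13
4,5,13,13
10,12,13
1,9,12,13
2,8,12,13
3,7,12,13
4,6,12,13
5,5,12,13
11,11,13
…and 53 more, for 65 total.

65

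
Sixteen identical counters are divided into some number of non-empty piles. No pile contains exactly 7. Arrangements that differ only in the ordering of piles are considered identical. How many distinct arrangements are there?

201

There are 201 such partitions.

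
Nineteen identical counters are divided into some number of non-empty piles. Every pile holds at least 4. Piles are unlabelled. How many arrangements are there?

Listing the qualifying partitions of 19:
19
4, 15
5, 14
6, 13
7, 12
8, 11
4, 4, 11
9, 10
4, 5, 10
4, 6, 9
5, 5, 9
4, 7, 8
5, 6, 8
5, 7, 7
6, 6, 7
4, 4, 4, 7
4, 4, 5, 6
4, 5, 5, 5

18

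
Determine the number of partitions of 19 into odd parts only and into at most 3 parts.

11

They are:
19
17,1,1
15,3,1
13,5,1
13,3,3
11,7,1
11,5,3
9,9,1
9,7,3
9,5,5
7,7,5
Counting gives 11.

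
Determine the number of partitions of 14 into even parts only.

They are:
14
2+12
4+10
2+2+10
6+8
2+4+8
2+2+2+8
2+6+6
4+4+6
2+2+4+6
2+2+2+2+6
2+4+4+4
2+2+2+4+4
2+2+2+2+2+4
2+2+2+2+2+2+2

15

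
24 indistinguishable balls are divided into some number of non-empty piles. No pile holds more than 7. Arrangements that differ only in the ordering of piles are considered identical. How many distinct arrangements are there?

733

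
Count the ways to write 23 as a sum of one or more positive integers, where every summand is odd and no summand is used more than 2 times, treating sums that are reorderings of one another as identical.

There are too many to list fully; the first 12 (by largest part) are:
23
21+1+1
19+3+1
17+5+1
17+3+3
15+7+1
15+5+3
15+3+3+1+1
13+9+1
13+7+3
13+5+5
13+5+3+1+1
…and 14 more, for 26 total.

26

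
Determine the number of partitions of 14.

Systematic enumeration (by largest part, then next-largest, …) yields 135.

135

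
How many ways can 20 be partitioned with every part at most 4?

108

A full systematic count gives 108.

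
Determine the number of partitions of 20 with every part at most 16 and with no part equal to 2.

Counting exhaustively, 237 partitions satisfy the conditions.

237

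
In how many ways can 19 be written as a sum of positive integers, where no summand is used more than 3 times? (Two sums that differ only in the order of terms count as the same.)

Enumerating by decreasing first part gives 258 partitions in all.

258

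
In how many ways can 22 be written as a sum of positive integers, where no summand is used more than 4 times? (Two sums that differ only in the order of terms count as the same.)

628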